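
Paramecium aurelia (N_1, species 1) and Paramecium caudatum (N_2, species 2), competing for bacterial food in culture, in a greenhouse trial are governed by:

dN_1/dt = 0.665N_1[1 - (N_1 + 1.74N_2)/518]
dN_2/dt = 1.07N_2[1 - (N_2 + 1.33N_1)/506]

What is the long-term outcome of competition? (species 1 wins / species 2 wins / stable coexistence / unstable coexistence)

unstable coexistence (outcome depends on initial conditions)

Compare the nullcline intercepts: K1/α12 = 518/1.74 = 298 < K2 = 506; K2/α21 = 506/1.33 = 380 < K1 = 518.
Since both are reversed, neither can invade when rare; the interior point is a saddle.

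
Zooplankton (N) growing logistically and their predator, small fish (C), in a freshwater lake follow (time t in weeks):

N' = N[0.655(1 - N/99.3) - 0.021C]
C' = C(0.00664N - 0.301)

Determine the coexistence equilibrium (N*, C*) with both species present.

N* ≈ 45.3, C* ≈ 17

From dC/dt = 0 with C > 0: 0.00664N* = 0.301, so N* = 45.3.
Substitute into dN/dt = 0: 0.655(1 - 45.3/99.3) = 0.021C*.
The bracket is 0.543, giving C* = 0.356/0.021 = 17.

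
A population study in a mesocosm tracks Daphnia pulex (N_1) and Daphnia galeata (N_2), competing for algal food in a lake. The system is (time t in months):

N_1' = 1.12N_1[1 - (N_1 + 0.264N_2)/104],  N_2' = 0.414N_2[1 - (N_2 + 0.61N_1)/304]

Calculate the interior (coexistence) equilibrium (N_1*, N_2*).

N_1* ≈ 28.3, N_2* ≈ 287

Setting both brackets to zero gives the nullclines N_1 + 0.264N_2 = 104 and 0.61N_1 + N_2 = 304.
Substituting N_2 = 304 - 0.61N_1 into the first: N_1(1 - 0.264·0.61) = 104 - 0.264·304.
So N_1* = 23.7/0.839 = 28.3, and then N_2* = 304 - 0.61·28.3 = 287.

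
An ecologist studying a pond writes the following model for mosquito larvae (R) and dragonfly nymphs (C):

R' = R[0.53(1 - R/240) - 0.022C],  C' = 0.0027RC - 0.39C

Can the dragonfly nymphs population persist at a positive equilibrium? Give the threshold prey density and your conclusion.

The predator equation gives dC/dt > 0 only when R > 0.39/0.0027 = 144.
Without the predator, R → K = 240. Since 240 > 144, the predator can invade and persist.

Threshold R = 144; K > 144, so yes, the predator persists.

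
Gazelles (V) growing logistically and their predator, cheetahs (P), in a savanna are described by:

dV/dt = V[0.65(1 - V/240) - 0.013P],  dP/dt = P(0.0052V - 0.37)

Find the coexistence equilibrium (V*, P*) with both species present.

V* ≈ 71.2, P* ≈ 35.2

From dP/dt = 0 with P > 0: 0.0052V* = 0.37, so V* = 71.2.
Substitute into dV/dt = 0: 0.65(1 - 71.2/240) = 0.013P*.
The bracket is 0.704, giving P* = 0.457/0.013 = 35.2.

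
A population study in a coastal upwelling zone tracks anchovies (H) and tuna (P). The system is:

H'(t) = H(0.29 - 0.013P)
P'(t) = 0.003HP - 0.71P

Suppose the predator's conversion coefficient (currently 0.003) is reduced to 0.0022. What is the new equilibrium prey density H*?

At the interior fixed point, setting dP/dt = 0 with P > 0 fixes H* = (predator death rate)/(HP coefficient) — independent of the other coefficients.
With the change, H* = 0.71/0.0022 = 323; it rises from 237.

H* ≈ 323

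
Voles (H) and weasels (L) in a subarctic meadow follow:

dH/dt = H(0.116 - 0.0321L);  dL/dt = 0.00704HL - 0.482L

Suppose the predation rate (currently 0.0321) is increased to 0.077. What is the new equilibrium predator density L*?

At the interior fixed point, setting dH/dt = 0 with H > 0 fixes L* = (prey growth rate)/(HL coefficient) — independent of the other coefficients.
With the change, L* = 0.116/0.077 = 1.51; it falls from 3.61.

L* ≈ 1.51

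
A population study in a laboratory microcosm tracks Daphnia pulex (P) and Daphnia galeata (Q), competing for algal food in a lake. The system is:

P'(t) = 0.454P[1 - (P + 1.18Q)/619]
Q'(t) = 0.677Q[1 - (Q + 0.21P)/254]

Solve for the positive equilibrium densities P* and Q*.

P* ≈ 424, Q* ≈ 165

Setting both brackets to zero gives the nullclines P + 1.18Q = 619 and 0.21P + Q = 254.
Substituting Q = 254 - 0.21P into the first: P(1 - 1.18·0.21) = 619 - 1.18·254.
So P* = 319/0.752 = 424, and then Q* = 254 - 0.21·424 = 165.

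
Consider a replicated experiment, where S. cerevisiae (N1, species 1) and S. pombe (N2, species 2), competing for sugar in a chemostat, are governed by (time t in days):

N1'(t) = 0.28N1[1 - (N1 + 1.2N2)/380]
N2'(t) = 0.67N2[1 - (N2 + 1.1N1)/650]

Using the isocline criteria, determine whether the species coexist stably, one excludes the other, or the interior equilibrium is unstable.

Compare the nullcline intercepts: K1/α12 = 380/1.2 = 317 < K2 = 650; K2/α21 = 650/1.1 = 591 > K1 = 380.
Since the inequalities point opposite ways, species 2 can invade but species 1 cannot.

species 2 excludes species 1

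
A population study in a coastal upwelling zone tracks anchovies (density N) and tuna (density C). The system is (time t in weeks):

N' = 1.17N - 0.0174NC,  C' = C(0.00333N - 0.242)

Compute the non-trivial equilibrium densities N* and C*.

N* ≈ 72.7, C* ≈ 67.2

Set dC/dt = 0 with C > 0: 0.00333N - 0.242 = 0, so N* = 0.242/0.00333 = 72.7.
Set dN/dt = 0 with N > 0: 1.17 - 0.0174C = 0, so C* = 1.17/0.0174 = 67.2.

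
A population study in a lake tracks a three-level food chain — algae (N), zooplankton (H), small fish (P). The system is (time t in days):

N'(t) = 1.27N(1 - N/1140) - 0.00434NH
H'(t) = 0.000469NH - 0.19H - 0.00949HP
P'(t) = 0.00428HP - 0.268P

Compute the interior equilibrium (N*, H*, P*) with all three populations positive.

From dP/dt = 0: 0.00428H* = 0.268, so H* = 62.6.
From dN/dt = 0: 1.27(1 - N*/1140) = 0.00434·62.6, giving N* = 1140·(1 - 0.214) = 896.
From dH/dt = 0: 0.000469·896 - 0.19 = 0.00949P*, so P* = 0.23/0.00949 = 24.3.

N* ≈ 896, H* ≈ 62.6, P* ≈ 24.3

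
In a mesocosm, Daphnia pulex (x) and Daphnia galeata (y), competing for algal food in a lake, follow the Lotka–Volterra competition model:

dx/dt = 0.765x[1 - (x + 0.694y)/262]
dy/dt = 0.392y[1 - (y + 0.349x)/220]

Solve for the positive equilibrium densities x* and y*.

x* ≈ 144, y* ≈ 170

Setting both brackets to zero gives the nullclines x + 0.694y = 262 and 0.349x + y = 220.
Substituting y = 220 - 0.349x into the first: x(1 - 0.694·0.349) = 262 - 0.694·220.
So x* = 109/0.758 = 144, and then y* = 220 - 0.349·144 = 170.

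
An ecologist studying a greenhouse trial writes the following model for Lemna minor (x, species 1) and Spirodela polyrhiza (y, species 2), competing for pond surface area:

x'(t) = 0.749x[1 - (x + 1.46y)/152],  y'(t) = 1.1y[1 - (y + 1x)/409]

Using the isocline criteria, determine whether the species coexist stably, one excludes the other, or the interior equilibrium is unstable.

species 2 excludes species 1

Compare the nullcline intercepts: K1/α12 = 152/1.46 = 104 < K2 = 409; K2/α21 = 409/1 = 409 > K1 = 152.
Since the inequalities point opposite ways, species 2 can invade but species 1 cannot.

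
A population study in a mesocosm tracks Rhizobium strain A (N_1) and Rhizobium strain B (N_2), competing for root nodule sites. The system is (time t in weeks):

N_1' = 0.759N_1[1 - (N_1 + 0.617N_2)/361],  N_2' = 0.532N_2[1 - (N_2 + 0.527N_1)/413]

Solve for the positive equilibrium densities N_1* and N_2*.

Setting both brackets to zero gives the nullclines N_1 + 0.617N_2 = 361 and 0.527N_1 + N_2 = 413.
Substituting N_2 = 413 - 0.527N_1 into the first: N_1(1 - 0.617·0.527) = 361 - 0.617·413.
So N_1* = 106/0.675 = 157, and then N_2* = 413 - 0.527·157 = 330.

N_1* ≈ 157, N_2* ≈ 330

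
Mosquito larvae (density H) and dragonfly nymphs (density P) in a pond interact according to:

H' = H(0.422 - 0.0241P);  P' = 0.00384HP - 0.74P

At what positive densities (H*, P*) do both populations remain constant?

Set dP/dt = 0 with P > 0: 0.00384H - 0.74 = 0, so H* = 0.74/0.00384 = 193.
Set dH/dt = 0 with H > 0: 0.422 - 0.0241P = 0, so P* = 0.422/0.0241 = 17.5.

H* ≈ 193, P* ≈ 17.5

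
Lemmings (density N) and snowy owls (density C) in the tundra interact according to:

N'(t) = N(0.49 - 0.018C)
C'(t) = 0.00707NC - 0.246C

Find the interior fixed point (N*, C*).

N* ≈ 34.8, C* ≈ 27.2

Set dC/dt = 0 with C > 0: 0.00707N - 0.246 = 0, so N* = 0.246/0.00707 = 34.8.
Set dN/dt = 0 with N > 0: 0.49 - 0.018C = 0, so C* = 0.49/0.018 = 27.2.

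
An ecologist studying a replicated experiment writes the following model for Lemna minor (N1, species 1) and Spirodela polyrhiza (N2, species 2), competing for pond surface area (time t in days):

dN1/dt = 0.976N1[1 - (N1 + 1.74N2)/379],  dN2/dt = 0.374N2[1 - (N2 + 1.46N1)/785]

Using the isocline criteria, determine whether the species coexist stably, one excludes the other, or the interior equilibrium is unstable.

Compare the nullcline intercepts: K1/α12 = 379/1.74 = 218 < K2 = 785; K2/α21 = 785/1.46 = 538 > K1 = 379.
Since the inequalities point opposite ways, species 2 can invade but species 1 cannot.

species 2 excludes species 1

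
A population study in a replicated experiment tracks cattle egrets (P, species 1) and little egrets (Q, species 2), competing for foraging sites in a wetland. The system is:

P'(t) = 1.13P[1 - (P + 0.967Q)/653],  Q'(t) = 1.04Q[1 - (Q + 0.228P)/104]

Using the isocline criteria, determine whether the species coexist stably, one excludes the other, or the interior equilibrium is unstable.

species 1 excludes species 2

Compare the nullcline intercepts: K1/α12 = 653/0.967 = 675 > K2 = 104; K2/α21 = 104/0.228 = 456 < K1 = 653.
Since the inequalities point opposite ways, species 1 can invade but species 2 cannot.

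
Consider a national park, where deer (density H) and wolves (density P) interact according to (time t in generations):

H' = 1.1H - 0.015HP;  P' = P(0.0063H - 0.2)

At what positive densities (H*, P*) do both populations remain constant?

H* ≈ 31.7, P* ≈ 73.3

Set dP/dt = 0 with P > 0: 0.0063H - 0.2 = 0, so H* = 0.2/0.0063 = 31.7.
Set dH/dt = 0 with H > 0: 1.1 - 0.015P = 0, so P* = 1.1/0.015 = 73.3.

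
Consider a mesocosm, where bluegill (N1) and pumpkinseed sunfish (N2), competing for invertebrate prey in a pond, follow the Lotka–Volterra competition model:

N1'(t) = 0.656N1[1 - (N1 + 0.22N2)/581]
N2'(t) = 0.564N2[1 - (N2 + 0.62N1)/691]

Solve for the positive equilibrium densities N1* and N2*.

N1* ≈ 497, N2* ≈ 383

Setting both brackets to zero gives the nullclines N1 + 0.22N2 = 581 and 0.62N1 + N2 = 691.
Substituting N2 = 691 - 0.62N1 into the first: N1(1 - 0.22·0.62) = 581 - 0.22·691.
So N1* = 429/0.864 = 497, and then N2* = 691 - 0.62·497 = 383.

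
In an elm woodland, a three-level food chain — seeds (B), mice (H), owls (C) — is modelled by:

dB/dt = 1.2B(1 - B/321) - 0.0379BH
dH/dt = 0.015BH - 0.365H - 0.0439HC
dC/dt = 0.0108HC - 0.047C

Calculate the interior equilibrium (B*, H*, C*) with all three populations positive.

B* ≈ 277, H* ≈ 4.35, C* ≈ 86.3

From dC/dt = 0: 0.0108H* = 0.047, so H* = 4.35.
From dB/dt = 0: 1.2(1 - B*/321) = 0.0379·4.35, giving B* = 321·(1 - 0.137) = 277.
From dH/dt = 0: 0.015·277 - 0.365 = 0.0439C*, so C* = 3.79/0.0439 = 86.3.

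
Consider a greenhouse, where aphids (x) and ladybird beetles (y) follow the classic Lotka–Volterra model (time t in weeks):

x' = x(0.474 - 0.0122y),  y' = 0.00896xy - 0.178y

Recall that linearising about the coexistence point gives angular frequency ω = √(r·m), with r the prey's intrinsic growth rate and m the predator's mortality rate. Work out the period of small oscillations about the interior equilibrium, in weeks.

Here r = 0.474 and m = 0.178, so r·m = 0.0844.
ω = √0.0844 = 0.29 per week, hence T = 2π/ω ≈ 21.6 weeks.

T ≈ 21.6 weeks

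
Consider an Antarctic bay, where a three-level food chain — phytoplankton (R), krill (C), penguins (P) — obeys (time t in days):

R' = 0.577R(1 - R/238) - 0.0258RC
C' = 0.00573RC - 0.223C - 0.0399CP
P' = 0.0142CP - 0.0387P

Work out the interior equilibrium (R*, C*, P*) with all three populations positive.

R* ≈ 209, C* ≈ 2.73, P* ≈ 24.4

From dP/dt = 0: 0.0142C* = 0.0387, so C* = 2.73.
From dR/dt = 0: 0.577(1 - R*/238) = 0.0258·2.73, giving R* = 238·(1 - 0.122) = 209.
From dC/dt = 0: 0.00573·209 - 0.223 = 0.0399P*, so P* = 0.975/0.0399 = 24.4.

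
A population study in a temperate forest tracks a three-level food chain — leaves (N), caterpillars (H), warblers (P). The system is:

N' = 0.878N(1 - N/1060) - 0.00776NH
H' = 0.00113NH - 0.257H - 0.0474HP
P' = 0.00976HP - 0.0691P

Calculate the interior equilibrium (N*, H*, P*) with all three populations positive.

N* ≈ 994, H* ≈ 7.08, P* ≈ 18.3

From dP/dt = 0: 0.00976H* = 0.0691, so H* = 7.08.
From dN/dt = 0: 0.878(1 - N*/1060) = 0.00776·7.08, giving N* = 1060·(1 - 0.0626) = 994.
From dH/dt = 0: 0.00113·994 - 0.257 = 0.0474P*, so P* = 0.866/0.0474 = 18.3.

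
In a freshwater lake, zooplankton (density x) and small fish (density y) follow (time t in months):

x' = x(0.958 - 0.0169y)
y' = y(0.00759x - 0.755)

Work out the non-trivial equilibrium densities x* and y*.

x* ≈ 99.5, y* ≈ 56.7

Set dy/dt = 0 with y > 0: 0.00759x - 0.755 = 0, so x* = 0.755/0.00759 = 99.5.
Set dx/dt = 0 with x > 0: 0.958 - 0.0169y = 0, so y* = 0.958/0.0169 = 56.7.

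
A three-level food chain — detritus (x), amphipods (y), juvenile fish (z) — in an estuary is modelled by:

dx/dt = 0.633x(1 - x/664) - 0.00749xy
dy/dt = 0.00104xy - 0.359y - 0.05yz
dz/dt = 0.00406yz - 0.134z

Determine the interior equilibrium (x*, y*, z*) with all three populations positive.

From dz/dt = 0: 0.00406y* = 0.134, so y* = 33.
From dx/dt = 0: 0.633(1 - x*/664) = 0.00749·33, giving x* = 664·(1 - 0.391) = 405.
From dy/dt = 0: 0.00104·405 - 0.359 = 0.05z*, so z* = 0.0619/0.05 = 1.24.

x* ≈ 405, y* ≈ 33, z* ≈ 1.24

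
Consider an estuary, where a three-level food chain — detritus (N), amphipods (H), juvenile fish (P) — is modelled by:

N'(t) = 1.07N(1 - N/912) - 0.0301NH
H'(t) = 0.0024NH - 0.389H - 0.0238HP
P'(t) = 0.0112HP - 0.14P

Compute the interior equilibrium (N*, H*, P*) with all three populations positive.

N* ≈ 591, H* ≈ 12.5, P* ≈ 43.3

From dP/dt = 0: 0.0112H* = 0.14, so H* = 12.5.
From dN/dt = 0: 1.07(1 - N*/912) = 0.0301·12.5, giving N* = 912·(1 - 0.352) = 591.
From dH/dt = 0: 0.0024·591 - 0.389 = 0.0238P*, so P* = 1.03/0.0238 = 43.3.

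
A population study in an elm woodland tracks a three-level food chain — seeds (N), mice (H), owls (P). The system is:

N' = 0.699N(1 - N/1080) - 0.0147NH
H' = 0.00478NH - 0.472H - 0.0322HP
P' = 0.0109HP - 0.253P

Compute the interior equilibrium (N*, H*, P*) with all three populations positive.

From dP/dt = 0: 0.0109H* = 0.253, so H* = 23.2.
From dN/dt = 0: 0.699(1 - N*/1080) = 0.0147·23.2, giving N* = 1080·(1 - 0.488) = 553.
From dH/dt = 0: 0.00478·553 - 0.472 = 0.0322P*, so P* = 2.17/0.0322 = 67.4.

N* ≈ 553, H* ≈ 23.2, P* ≈ 67.4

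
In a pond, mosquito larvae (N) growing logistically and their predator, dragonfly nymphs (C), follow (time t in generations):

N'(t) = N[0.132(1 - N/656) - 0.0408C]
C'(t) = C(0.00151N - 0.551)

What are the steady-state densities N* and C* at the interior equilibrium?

N* ≈ 365, C* ≈ 1.44

From dC/dt = 0 with C > 0: 0.00151N* = 0.551, so N* = 365.
Substitute into dN/dt = 0: 0.132(1 - 365/656) = 0.0408C*.
The bracket is 0.444, giving C* = 0.0586/0.0408 = 1.44.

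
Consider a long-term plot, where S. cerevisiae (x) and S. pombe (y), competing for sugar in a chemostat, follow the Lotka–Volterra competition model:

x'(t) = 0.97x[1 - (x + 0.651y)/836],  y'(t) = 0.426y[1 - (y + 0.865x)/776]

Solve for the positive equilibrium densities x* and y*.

Setting both brackets to zero gives the nullclines x + 0.651y = 836 and 0.865x + y = 776.
Substituting y = 776 - 0.865x into the first: x(1 - 0.651·0.865) = 836 - 0.651·776.
So x* = 331/0.437 = 757, and then y* = 776 - 0.865·757 = 121.

x* ≈ 757, y* ≈ 121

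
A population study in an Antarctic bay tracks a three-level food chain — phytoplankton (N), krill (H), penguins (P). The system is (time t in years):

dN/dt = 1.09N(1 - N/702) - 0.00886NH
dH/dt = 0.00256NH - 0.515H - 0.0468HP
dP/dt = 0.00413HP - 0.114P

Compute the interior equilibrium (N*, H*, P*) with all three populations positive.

From dP/dt = 0: 0.00413H* = 0.114, so H* = 27.6.
From dN/dt = 0: 1.09(1 - N*/702) = 0.00886·27.6, giving N* = 702·(1 - 0.224) = 544.
From dH/dt = 0: 0.00256·544 - 0.515 = 0.0468P*, so P* = 0.879/0.0468 = 18.8.

N* ≈ 544, H* ≈ 27.6, P* ≈ 18.8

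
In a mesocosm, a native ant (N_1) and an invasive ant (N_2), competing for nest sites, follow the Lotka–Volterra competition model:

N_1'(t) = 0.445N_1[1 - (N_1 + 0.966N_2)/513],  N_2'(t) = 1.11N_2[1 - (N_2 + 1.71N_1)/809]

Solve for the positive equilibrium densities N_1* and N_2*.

N_1* ≈ 412, N_2* ≈ 105

Setting both brackets to zero gives the nullclines N_1 + 0.966N_2 = 513 and 1.71N_1 + N_2 = 809.
Substituting N_2 = 809 - 1.71N_1 into the first: N_1(1 - 0.966·1.71) = 513 - 0.966·809.
So N_1* = -268/-0.652 = 412, and then N_2* = 809 - 1.71·412 = 105.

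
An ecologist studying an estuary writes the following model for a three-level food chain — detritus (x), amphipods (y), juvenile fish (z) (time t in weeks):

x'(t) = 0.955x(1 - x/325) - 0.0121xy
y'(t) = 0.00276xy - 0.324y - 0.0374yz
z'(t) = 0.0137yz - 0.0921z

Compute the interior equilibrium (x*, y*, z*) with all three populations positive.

x* ≈ 297, y* ≈ 6.72, z* ≈ 13.3

From dz/dt = 0: 0.0137y* = 0.0921, so y* = 6.72.
From dx/dt = 0: 0.955(1 - x*/325) = 0.0121·6.72, giving x* = 325·(1 - 0.0852) = 297.
From dy/dt = 0: 0.00276·297 - 0.324 = 0.0374z*, so z* = 0.497/0.0374 = 13.3.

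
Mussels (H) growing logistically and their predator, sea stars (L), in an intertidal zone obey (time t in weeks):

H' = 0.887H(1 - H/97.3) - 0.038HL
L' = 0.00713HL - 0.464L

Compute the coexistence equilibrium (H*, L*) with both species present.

H* ≈ 65.1, L* ≈ 7.73

From dL/dt = 0 with L > 0: 0.00713H* = 0.464, so H* = 65.1.
Substitute into dH/dt = 0: 0.887(1 - 65.1/97.3) = 0.038L*.
The bracket is 0.331, giving L* = 0.294/0.038 = 7.73.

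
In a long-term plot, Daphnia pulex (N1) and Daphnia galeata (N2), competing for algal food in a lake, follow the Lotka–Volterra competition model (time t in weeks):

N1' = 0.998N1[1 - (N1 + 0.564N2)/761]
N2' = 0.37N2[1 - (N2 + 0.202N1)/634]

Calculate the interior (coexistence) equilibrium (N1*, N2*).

N1* ≈ 455, N2* ≈ 542

Setting both brackets to zero gives the nullclines N1 + 0.564N2 = 761 and 0.202N1 + N2 = 634.
Substituting N2 = 634 - 0.202N1 into the first: N1(1 - 0.564·0.202) = 761 - 0.564·634.
So N1* = 403/0.886 = 455, and then N2* = 634 - 0.202·455 = 542.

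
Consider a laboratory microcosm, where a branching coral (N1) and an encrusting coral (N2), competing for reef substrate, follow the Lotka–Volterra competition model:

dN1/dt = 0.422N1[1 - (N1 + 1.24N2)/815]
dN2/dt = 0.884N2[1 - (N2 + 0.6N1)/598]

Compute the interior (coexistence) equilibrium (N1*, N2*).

N1* ≈ 287, N2* ≈ 426

Setting both brackets to zero gives the nullclines N1 + 1.24N2 = 815 and 0.6N1 + N2 = 598.
Substituting N2 = 598 - 0.6N1 into the first: N1(1 - 1.24·0.6) = 815 - 1.24·598.
So N1* = 73.5/0.256 = 287, and then N2* = 598 - 0.6·287 = 426.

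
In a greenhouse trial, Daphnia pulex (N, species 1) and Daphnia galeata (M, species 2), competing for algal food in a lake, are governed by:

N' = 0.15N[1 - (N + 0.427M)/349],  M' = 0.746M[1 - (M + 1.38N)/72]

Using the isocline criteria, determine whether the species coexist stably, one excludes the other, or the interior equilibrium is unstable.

Compare the nullcline intercepts: K1/α12 = 349/0.427 = 817 > K2 = 72; K2/α21 = 72/1.38 = 52.2 < K1 = 349.
Since the inequalities point opposite ways, species 1 can invade but species 2 cannot.

species 1 excludes species 2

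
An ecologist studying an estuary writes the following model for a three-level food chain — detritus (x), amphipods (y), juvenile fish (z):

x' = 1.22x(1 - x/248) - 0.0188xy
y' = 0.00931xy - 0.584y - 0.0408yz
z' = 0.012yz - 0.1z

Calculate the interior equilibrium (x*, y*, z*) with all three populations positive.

x* ≈ 216, y* ≈ 8.33, z* ≈ 35

From dz/dt = 0: 0.012y* = 0.1, so y* = 8.33.
From dx/dt = 0: 1.22(1 - x*/248) = 0.0188·8.33, giving x* = 248·(1 - 0.128) = 216.
From dy/dt = 0: 0.00931·216 - 0.584 = 0.0408z*, so z* = 1.43/0.0408 = 35.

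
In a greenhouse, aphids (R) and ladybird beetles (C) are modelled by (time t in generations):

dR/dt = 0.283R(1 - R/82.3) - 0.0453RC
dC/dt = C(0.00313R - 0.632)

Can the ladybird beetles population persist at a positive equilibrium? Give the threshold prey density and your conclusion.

Threshold R = 202; K < 202, so no, the predator goes extinct.

The predator equation gives dC/dt > 0 only when R > 0.632/0.00313 = 202.
Without the predator, R → K = 82.3. Since 82.3 < 202, the predator cannot invade.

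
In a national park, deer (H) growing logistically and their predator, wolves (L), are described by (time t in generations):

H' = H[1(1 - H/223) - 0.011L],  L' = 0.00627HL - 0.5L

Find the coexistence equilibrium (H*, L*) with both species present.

From dL/dt = 0 with L > 0: 0.00627H* = 0.5, so H* = 79.7.
Substitute into dH/dt = 0: 1(1 - 79.7/223) = 0.011L*.
The bracket is 0.642, giving L* = 0.642/0.011 = 58.4.

H* ≈ 79.7, L* ≈ 58.4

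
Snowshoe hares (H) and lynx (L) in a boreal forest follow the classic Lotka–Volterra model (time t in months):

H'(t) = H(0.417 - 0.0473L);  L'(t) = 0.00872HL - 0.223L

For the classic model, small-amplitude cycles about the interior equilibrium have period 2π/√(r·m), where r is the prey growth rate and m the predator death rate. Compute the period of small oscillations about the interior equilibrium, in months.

T ≈ 20.6 months

Here r = 0.417 and m = 0.223, so r·m = 0.093.
ω = √0.093 = 0.305 per month, hence T = 2π/ω ≈ 20.6 months.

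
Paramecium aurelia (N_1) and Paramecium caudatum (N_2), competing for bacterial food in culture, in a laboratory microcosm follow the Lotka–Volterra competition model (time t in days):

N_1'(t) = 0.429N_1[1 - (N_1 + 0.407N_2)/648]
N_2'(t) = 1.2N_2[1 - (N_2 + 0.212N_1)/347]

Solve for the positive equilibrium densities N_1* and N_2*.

Setting both brackets to zero gives the nullclines N_1 + 0.407N_2 = 648 and 0.212N_1 + N_2 = 347.
Substituting N_2 = 347 - 0.212N_1 into the first: N_1(1 - 0.407·0.212) = 648 - 0.407·347.
So N_1* = 507/0.914 = 555, and then N_2* = 347 - 0.212·555 = 229.

N_1* ≈ 555, N_2* ≈ 229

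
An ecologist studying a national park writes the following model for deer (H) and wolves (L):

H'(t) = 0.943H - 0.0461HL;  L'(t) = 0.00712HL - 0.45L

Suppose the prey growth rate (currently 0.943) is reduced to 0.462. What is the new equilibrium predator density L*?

At the interior fixed point, setting dH/dt = 0 with H > 0 fixes L* = (prey growth rate)/(HL coefficient) — independent of the other coefficients.
With the change, L* = 0.462/0.0461 = 10; it falls from 20.5.

L* ≈ 10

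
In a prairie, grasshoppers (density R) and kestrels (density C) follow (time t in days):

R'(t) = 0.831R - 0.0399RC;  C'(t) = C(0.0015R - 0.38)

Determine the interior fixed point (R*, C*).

Set dC/dt = 0 with C > 0: 0.0015R - 0.38 = 0, so R* = 0.38/0.0015 = 253.
Set dR/dt = 0 with R > 0: 0.831 - 0.0399C = 0, so C* = 0.831/0.0399 = 20.8.

R* ≈ 253, C* ≈ 20.8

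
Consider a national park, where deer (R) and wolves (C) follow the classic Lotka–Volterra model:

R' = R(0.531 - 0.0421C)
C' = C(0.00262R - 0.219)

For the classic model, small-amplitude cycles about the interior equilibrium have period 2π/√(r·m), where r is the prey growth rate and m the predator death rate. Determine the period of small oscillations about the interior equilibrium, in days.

Here r = 0.531 and m = 0.219, so r·m = 0.116.
ω = √0.116 = 0.341 per day, hence T = 2π/ω ≈ 18.4 days.

T ≈ 18.4 days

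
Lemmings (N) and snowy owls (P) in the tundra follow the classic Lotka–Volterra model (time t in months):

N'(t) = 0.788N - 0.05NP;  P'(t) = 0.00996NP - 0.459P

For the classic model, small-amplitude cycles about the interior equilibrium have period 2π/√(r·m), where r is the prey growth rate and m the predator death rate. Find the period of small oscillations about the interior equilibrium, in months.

T ≈ 10.4 months

Here r = 0.788 and m = 0.459, so r·m = 0.362.
ω = √0.362 = 0.601 per month, hence T = 2π/ω ≈ 10.4 months.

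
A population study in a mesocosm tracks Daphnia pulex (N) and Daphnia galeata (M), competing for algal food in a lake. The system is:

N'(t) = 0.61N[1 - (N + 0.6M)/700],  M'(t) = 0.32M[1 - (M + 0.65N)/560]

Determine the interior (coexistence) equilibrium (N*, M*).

N* ≈ 597, M* ≈ 172

Setting both brackets to zero gives the nullclines N + 0.6M = 700 and 0.65N + M = 560.
Substituting M = 560 - 0.65N into the first: N(1 - 0.6·0.65) = 700 - 0.6·560.
So N* = 364/0.61 = 597, and then M* = 560 - 0.65·597 = 172.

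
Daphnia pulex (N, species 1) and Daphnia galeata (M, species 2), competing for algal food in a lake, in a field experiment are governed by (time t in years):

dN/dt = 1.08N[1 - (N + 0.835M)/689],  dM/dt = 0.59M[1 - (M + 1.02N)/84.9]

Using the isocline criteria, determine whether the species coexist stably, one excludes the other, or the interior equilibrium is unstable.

Compare the nullcline intercepts: K1/α12 = 689/0.835 = 825 > K2 = 84.9; K2/α21 = 84.9/1.02 = 83.2 < K1 = 689.
Since the inequalities point opposite ways, species 1 can invade but species 2 cannot.

species 1 excludes species 2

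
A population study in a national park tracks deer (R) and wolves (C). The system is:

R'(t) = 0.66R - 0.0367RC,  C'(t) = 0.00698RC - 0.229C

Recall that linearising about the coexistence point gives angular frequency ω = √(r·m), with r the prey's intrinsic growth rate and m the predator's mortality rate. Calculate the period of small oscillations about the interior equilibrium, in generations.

T ≈ 16.2 generations

Here r = 0.66 and m = 0.229, so r·m = 0.151.
ω = √0.151 = 0.389 per generation, hence T = 2π/ω ≈ 16.2 generations.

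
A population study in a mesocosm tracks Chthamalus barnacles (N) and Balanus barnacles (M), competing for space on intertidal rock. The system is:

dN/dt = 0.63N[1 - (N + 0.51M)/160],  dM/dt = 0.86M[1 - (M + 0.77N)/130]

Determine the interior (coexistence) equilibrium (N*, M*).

N* ≈ 154, M* ≈ 11.2

Setting both brackets to zero gives the nullclines N + 0.51M = 160 and 0.77N + M = 130.
Substituting M = 130 - 0.77N into the first: N(1 - 0.51·0.77) = 160 - 0.51·130.
So N* = 93.7/0.607 = 154, and then M* = 130 - 0.77·154 = 11.2.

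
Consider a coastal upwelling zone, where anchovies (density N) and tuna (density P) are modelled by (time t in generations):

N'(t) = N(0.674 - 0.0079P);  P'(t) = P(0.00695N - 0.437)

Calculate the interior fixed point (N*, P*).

Set dP/dt = 0 with P > 0: 0.00695N - 0.437 = 0, so N* = 0.437/0.00695 = 62.9.
Set dN/dt = 0 with N > 0: 0.674 - 0.0079P = 0, so P* = 0.674/0.0079 = 85.3.

N* ≈ 62.9, P* ≈ 85.3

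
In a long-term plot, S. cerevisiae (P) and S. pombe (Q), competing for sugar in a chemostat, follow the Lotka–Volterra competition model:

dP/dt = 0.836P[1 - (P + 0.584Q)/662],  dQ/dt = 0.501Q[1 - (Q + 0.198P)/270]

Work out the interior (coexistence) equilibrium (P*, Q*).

P* ≈ 570, Q* ≈ 157

Setting both brackets to zero gives the nullclines P + 0.584Q = 662 and 0.198P + Q = 270.
Substituting Q = 270 - 0.198P into the first: P(1 - 0.584·0.198) = 662 - 0.584·270.
So P* = 504/0.884 = 570, and then Q* = 270 - 0.198·570 = 157.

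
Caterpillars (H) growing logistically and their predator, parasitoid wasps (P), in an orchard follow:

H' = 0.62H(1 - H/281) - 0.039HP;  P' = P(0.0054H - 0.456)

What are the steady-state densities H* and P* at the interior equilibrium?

H* ≈ 84.4, P* ≈ 11.1

From dP/dt = 0 with P > 0: 0.0054H* = 0.456, so H* = 84.4.
Substitute into dH/dt = 0: 0.62(1 - 84.4/281) = 0.039P*.
The bracket is 0.699, giving P* = 0.434/0.039 = 11.1.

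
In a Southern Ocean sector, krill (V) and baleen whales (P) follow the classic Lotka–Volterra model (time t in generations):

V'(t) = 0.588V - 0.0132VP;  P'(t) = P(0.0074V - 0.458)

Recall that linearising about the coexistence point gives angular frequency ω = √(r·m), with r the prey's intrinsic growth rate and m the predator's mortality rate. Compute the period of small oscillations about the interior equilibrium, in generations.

T ≈ 12.1 generations

Here r = 0.588 and m = 0.458, so r·m = 0.269.
ω = √0.269 = 0.519 per generation, hence T = 2π/ω ≈ 12.1 generations.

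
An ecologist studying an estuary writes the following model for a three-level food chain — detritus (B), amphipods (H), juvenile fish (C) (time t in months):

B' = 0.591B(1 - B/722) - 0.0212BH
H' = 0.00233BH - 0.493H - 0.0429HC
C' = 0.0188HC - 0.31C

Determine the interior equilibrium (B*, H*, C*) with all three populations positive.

B* ≈ 295, H* ≈ 16.5, C* ≈ 4.53

From dC/dt = 0: 0.0188H* = 0.31, so H* = 16.5.
From dB/dt = 0: 0.591(1 - B*/722) = 0.0212·16.5, giving B* = 722·(1 - 0.591) = 295.
From dH/dt = 0: 0.00233·295 - 0.493 = 0.0429C*, so C* = 0.194/0.0429 = 4.53.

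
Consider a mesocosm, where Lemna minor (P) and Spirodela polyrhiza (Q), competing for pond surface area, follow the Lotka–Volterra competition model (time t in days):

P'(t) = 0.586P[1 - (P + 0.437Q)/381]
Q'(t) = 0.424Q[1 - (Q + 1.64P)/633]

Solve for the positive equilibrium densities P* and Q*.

Setting both brackets to zero gives the nullclines P + 0.437Q = 381 and 1.64P + Q = 633.
Substituting Q = 633 - 1.64P into the first: P(1 - 0.437·1.64) = 381 - 0.437·633.
So P* = 104/0.283 = 368, and then Q* = 633 - 1.64·368 = 28.8.

P* ≈ 368, Q* ≈ 28.8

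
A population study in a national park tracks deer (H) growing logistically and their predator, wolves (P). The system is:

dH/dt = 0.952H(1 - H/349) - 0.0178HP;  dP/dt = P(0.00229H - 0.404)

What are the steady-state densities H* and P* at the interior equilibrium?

H* ≈ 176, P* ≈ 26.4

From dP/dt = 0 with P > 0: 0.00229H* = 0.404, so H* = 176.
Substitute into dH/dt = 0: 0.952(1 - 176/349) = 0.0178P*.
The bracket is 0.495, giving P* = 0.471/0.0178 = 26.4.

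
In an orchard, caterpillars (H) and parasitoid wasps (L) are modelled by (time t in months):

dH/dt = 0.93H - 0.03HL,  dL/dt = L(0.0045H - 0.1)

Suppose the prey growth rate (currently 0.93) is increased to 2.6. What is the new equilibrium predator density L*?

L* ≈ 86.7

At the interior fixed point, setting dH/dt = 0 with H > 0 fixes L* = (prey growth rate)/(HL coefficient) — independent of the other coefficients.
With the change, L* = 2.6/0.03 = 86.7; it rises from 31.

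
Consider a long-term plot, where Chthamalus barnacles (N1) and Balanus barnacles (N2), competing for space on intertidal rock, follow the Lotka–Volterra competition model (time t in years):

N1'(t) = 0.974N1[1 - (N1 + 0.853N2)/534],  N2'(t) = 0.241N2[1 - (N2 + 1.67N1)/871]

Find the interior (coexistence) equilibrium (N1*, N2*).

N1* ≈ 492, N2* ≈ 49

Setting both brackets to zero gives the nullclines N1 + 0.853N2 = 534 and 1.67N1 + N2 = 871.
Substituting N2 = 871 - 1.67N1 into the first: N1(1 - 0.853·1.67) = 534 - 0.853·871.
So N1* = -209/-0.425 = 492, and then N2* = 871 - 1.67·492 = 49.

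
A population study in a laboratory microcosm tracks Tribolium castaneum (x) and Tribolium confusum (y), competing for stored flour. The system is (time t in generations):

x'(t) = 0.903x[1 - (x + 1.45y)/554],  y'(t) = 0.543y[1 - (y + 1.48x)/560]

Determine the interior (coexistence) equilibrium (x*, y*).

x* ≈ 225, y* ≈ 227

Setting both brackets to zero gives the nullclines x + 1.45y = 554 and 1.48x + y = 560.
Substituting y = 560 - 1.48x into the first: x(1 - 1.45·1.48) = 554 - 1.45·560.
So x* = -258/-1.15 = 225, and then y* = 560 - 1.48·225 = 227.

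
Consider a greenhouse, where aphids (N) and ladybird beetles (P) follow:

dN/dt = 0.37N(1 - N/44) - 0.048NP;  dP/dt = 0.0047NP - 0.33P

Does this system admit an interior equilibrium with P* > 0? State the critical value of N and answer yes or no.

Threshold N = 70.2; K < 70.2, so no, the predator goes extinct.

The predator equation gives dP/dt > 0 only when N > 0.33/0.0047 = 70.2.
Without the predator, N → K = 44. Since 44 < 70.2, the predator cannot invade.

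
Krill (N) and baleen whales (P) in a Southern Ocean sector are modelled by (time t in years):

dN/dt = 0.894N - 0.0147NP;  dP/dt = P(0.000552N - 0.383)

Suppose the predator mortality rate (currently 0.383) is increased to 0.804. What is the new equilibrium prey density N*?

At the interior fixed point, setting dP/dt = 0 with P > 0 fixes N* = (predator death rate)/(NP coefficient) — independent of the other coefficients.
With the change, N* = 0.804/0.000552 = 1460; it rises from 694.

N* ≈ 1460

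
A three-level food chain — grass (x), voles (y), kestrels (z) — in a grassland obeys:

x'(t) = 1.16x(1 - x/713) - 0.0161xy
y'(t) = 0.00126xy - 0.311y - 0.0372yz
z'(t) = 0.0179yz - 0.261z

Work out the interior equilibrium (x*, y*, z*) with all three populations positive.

From dz/dt = 0: 0.0179y* = 0.261, so y* = 14.6.
From dx/dt = 0: 1.16(1 - x*/713) = 0.0161·14.6, giving x* = 713·(1 - 0.202) = 569.
From dy/dt = 0: 0.00126·569 - 0.311 = 0.0372z*, so z* = 0.406/0.0372 = 10.9.

x* ≈ 569, y* ≈ 14.6, z* ≈ 10.9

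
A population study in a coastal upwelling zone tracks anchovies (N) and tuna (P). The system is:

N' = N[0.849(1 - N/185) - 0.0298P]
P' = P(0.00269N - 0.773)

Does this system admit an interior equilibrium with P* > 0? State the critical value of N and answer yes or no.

The predator equation gives dP/dt > 0 only when N > 0.773/0.00269 = 287.
Without the predator, N → K = 185. Since 185 < 287, the predator cannot invade.

Threshold N = 287; K < 287, so no, the predator goes extinct.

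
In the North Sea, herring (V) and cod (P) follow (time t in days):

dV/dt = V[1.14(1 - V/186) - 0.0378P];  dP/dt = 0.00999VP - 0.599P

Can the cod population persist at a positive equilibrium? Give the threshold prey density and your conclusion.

The predator equation gives dP/dt > 0 only when V > 0.599/0.00999 = 60.
Without the predator, V → K = 186. Since 186 > 60, the predator can invade and persist.

Threshold V = 60; K > 60, so yes, the predator persists.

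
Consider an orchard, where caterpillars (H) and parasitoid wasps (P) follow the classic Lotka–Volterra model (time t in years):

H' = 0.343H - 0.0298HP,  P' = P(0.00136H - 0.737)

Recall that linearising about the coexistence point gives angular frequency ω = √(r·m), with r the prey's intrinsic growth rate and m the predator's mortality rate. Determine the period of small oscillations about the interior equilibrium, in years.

T ≈ 12.5 years

Here r = 0.343 and m = 0.737, so r·m = 0.253.
ω = √0.253 = 0.503 per year, hence T = 2π/ω ≈ 12.5 years.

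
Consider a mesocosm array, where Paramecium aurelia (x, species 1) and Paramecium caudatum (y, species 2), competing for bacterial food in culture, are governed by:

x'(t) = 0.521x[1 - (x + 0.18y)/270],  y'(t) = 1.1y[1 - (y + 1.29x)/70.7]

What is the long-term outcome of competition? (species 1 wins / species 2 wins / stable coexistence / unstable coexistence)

species 1 excludes species 2

Compare the nullcline intercepts: K1/α12 = 270/0.18 = 1500 > K2 = 70.7; K2/α21 = 70.7/1.29 = 54.8 < K1 = 270.
Since the inequalities point opposite ways, species 1 can invade but species 2 cannot.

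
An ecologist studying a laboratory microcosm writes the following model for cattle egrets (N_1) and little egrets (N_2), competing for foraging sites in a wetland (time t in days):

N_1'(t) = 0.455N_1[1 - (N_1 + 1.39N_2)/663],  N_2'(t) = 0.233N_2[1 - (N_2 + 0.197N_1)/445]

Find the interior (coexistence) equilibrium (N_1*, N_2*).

N_1* ≈ 61.2, N_2* ≈ 433

Setting both brackets to zero gives the nullclines N_1 + 1.39N_2 = 663 and 0.197N_1 + N_2 = 445.
Substituting N_2 = 445 - 0.197N_1 into the first: N_1(1 - 1.39·0.197) = 663 - 1.39·445.
So N_1* = 44.5/0.726 = 61.2, and then N_2* = 445 - 0.197·61.2 = 433.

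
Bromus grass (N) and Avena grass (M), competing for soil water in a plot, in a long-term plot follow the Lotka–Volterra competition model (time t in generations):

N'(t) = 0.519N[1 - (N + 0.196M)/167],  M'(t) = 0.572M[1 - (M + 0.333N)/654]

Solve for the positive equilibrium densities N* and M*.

Setting both brackets to zero gives the nullclines N + 0.196M = 167 and 0.333N + M = 654.
Substituting M = 654 - 0.333N into the first: N(1 - 0.196·0.333) = 167 - 0.196·654.
So N* = 38.8/0.935 = 41.5, and then M* = 654 - 0.333·41.5 = 640.

N* ≈ 41.5, M* ≈ 640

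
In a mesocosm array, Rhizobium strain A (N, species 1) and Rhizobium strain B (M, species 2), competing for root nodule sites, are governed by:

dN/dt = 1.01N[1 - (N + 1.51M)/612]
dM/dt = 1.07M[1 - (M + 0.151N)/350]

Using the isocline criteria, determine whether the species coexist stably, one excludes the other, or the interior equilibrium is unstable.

stable coexistence

Compare the nullcline intercepts: K1/α12 = 612/1.51 = 405 > K2 = 350; K2/α21 = 350/0.151 = 2320 > K1 = 612.
Since both inequalities hold, each species can invade when rare, so the interior equilibrium is stable.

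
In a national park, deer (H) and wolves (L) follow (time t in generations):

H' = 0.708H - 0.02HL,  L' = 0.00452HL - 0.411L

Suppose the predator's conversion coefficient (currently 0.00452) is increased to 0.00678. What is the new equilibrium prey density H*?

H* ≈ 60.6

At the interior fixed point, setting dL/dt = 0 with L > 0 fixes H* = (predator death rate)/(HL coefficient) — independent of the other coefficients.
With the change, H* = 0.411/0.00678 = 60.6; it falls from 90.9.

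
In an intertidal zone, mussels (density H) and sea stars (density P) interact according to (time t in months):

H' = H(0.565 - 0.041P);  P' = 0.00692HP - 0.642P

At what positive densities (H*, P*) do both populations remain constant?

H* ≈ 92.8, P* ≈ 13.8

Set dP/dt = 0 with P > 0: 0.00692H - 0.642 = 0, so H* = 0.642/0.00692 = 92.8.
Set dH/dt = 0 with H > 0: 0.565 - 0.041P = 0, so P* = 0.565/0.041 = 13.8.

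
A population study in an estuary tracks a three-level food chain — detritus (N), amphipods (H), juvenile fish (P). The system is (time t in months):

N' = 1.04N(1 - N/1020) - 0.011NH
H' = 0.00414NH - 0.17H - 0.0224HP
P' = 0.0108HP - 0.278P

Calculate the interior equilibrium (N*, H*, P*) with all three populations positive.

From dP/dt = 0: 0.0108H* = 0.278, so H* = 25.7.
From dN/dt = 0: 1.04(1 - N*/1020) = 0.011·25.7, giving N* = 1020·(1 - 0.272) = 742.
From dH/dt = 0: 0.00414·742 - 0.17 = 0.0224P*, so P* = 2.9/0.0224 = 130.

N* ≈ 742, H* ≈ 25.7, P* ≈ 130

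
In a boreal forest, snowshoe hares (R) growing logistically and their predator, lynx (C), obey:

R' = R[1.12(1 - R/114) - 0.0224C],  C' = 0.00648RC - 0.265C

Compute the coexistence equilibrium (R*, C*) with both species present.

From dC/dt = 0 with C > 0: 0.00648R* = 0.265, so R* = 40.9.
Substitute into dR/dt = 0: 1.12(1 - 40.9/114) = 0.0224C*.
The bracket is 0.641, giving C* = 0.718/0.0224 = 32.1.

R* ≈ 40.9, C* ≈ 32.1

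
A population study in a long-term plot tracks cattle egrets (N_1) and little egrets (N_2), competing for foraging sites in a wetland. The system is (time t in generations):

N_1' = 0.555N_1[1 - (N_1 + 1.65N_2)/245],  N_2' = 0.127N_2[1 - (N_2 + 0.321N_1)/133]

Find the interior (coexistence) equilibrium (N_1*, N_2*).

N_1* ≈ 54.3, N_2* ≈ 116

Setting both brackets to zero gives the nullclines N_1 + 1.65N_2 = 245 and 0.321N_1 + N_2 = 133.
Substituting N_2 = 133 - 0.321N_1 into the first: N_1(1 - 1.65·0.321) = 245 - 1.65·133.
So N_1* = 25.6/0.47 = 54.3, and then N_2* = 133 - 0.321·54.3 = 116.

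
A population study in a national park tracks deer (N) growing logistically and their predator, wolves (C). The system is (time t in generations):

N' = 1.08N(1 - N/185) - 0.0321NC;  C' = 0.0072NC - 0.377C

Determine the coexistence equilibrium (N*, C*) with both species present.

From dC/dt = 0 with C > 0: 0.0072N* = 0.377, so N* = 52.4.
Substitute into dN/dt = 0: 1.08(1 - 52.4/185) = 0.0321C*.
The bracket is 0.717, giving C* = 0.774/0.0321 = 24.1.

N* ≈ 52.4, C* ≈ 24.1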